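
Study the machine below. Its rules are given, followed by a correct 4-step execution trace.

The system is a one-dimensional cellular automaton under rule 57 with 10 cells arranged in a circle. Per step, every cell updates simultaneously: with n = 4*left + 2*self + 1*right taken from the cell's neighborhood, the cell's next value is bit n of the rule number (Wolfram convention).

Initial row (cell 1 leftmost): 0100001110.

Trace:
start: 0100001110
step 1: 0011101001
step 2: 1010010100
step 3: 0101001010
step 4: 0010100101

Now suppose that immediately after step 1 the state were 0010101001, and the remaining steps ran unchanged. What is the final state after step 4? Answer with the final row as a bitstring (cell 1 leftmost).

0010010101

state after step 1 := 0010101001
step 2: 1001010100
step 3: 0100101010
step 4: 0010010101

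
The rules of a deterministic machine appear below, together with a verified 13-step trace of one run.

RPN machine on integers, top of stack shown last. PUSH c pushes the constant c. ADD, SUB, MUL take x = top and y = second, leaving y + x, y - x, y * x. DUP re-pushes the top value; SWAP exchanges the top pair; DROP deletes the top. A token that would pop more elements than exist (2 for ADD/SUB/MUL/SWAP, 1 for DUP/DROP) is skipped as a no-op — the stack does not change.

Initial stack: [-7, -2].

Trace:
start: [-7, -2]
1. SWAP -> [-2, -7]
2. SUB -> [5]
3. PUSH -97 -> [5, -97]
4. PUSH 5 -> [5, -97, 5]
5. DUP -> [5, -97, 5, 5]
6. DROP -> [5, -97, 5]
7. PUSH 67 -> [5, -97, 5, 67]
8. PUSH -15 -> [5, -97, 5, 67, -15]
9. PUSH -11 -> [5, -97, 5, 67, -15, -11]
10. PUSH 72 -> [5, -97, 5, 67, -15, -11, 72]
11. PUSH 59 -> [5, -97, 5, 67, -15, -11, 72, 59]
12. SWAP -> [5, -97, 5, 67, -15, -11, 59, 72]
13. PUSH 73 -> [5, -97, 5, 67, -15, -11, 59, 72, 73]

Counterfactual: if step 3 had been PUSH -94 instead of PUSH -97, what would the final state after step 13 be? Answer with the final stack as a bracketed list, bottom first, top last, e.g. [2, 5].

(re-executing from step 3 with the substitution; state before step 3: [5])
3. PUSH -94 -> [5, -94]
4. PUSH 5 -> [5, -94, 5]
5. DUP -> [5, -94, 5, 5]
6. DROP -> [5, -94, 5]
7. PUSH 67 -> [5, -94, 5, 67]
8. PUSH -15 -> [5, -94, 5, 67, -15]
9. PUSH -11 -> [5, -94, 5, 67, -15, -11]
10. PUSH 72 -> [5, -94, 5, 67, -15, -11, 72]
11. PUSH 59 -> [5, -94, 5, 67, -15, -11, 72, 59]
12. SWAP -> [5, -94, 5, 67, -15, -11, 59, 72]
13. PUSH 73 -> [5, -94, 5, 67, -15, -11, 59, 72, 73]

[5, -94, 5, 67, -15, -11, 59, 72, 73]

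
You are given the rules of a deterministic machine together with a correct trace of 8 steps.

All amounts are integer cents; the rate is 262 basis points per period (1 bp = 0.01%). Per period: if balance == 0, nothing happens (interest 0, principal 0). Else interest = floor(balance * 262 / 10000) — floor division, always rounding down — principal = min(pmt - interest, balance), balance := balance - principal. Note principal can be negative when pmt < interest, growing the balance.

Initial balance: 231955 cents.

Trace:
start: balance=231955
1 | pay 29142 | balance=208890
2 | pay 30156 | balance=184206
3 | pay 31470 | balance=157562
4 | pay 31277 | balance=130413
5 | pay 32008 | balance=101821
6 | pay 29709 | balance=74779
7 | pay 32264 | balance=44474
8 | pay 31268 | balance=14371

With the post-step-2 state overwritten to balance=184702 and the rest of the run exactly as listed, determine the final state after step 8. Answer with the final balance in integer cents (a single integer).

14949

state after step 2 := balance=184702
3 | pay 31470 | balance=158071
4 | pay 31277 | balance=130935
5 | pay 32008 | balance=102357
6 | pay 29709 | balance=75329
7 | pay 32264 | balance=45038
8 | pay 31268 | balance=14949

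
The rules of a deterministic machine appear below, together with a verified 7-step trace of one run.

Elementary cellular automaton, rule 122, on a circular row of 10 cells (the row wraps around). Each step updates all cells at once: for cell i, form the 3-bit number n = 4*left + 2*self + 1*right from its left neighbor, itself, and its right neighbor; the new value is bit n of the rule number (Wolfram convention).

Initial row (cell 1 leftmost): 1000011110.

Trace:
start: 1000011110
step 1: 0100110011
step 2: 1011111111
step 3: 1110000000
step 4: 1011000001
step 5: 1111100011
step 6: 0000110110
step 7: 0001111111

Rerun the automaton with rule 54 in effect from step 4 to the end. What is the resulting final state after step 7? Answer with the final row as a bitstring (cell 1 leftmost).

(re-executing steps 4..7 under rule 54; state before step 4: 1110000000)
step 4: 0001000001
step 5: 1011100011
step 6: 0100010100
step 7: 1110111110

1110111110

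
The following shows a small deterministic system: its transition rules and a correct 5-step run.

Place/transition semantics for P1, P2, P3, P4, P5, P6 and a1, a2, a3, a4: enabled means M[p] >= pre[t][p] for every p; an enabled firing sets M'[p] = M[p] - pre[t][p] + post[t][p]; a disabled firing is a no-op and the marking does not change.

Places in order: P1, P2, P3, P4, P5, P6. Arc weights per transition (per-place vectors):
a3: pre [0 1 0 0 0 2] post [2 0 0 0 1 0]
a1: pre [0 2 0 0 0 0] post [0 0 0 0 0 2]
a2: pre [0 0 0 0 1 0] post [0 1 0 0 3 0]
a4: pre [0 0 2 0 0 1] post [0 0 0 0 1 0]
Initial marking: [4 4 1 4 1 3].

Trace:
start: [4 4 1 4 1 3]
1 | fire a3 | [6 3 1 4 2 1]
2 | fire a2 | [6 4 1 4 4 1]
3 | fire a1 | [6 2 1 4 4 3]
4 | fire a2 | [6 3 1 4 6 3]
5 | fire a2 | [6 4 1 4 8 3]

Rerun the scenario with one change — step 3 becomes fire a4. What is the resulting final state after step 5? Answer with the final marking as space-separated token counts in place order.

6 6 1 4 8 1

(re-executing from step 3 with the substitution; state before step 3: [6 4 1 4 4 1])
3 | fire a4 | [6 4 1 4 4 1]
4 | fire a2 | [6 5 1 4 6 1]
5 | fire a2 | [6 6 1 4 8 1]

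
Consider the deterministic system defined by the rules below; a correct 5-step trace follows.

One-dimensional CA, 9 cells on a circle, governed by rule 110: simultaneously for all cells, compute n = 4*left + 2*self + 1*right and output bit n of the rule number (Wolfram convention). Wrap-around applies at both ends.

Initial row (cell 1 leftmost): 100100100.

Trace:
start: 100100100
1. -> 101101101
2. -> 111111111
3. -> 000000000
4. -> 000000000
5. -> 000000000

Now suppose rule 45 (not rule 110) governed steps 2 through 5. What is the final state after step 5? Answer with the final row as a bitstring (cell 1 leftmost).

011011011

(re-executing steps 2..5 under rule 45; state before step 2: 101101101)
2. -> 011011011
3. -> 110110110
4. -> 101101101
5. -> 011011011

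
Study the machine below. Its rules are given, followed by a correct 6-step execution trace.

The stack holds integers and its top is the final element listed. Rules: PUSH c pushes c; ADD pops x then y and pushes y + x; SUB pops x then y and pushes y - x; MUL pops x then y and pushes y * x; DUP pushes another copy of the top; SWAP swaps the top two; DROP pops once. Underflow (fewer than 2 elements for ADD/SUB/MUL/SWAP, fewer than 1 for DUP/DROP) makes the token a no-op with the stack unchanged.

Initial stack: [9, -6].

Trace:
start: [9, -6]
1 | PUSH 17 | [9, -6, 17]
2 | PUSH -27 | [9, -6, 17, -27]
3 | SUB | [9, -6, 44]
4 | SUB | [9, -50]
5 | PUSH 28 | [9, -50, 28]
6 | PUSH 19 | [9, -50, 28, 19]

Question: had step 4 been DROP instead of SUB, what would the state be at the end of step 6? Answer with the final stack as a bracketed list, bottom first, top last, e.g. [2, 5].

[9, -6, 28, 19]

(re-executing from step 4 with the substitution; state before step 4: [9, -6, 44])
4 | DROP | [9, -6]
5 | PUSH 28 | [9, -6, 28]
6 | PUSH 19 | [9, -6, 28, 19]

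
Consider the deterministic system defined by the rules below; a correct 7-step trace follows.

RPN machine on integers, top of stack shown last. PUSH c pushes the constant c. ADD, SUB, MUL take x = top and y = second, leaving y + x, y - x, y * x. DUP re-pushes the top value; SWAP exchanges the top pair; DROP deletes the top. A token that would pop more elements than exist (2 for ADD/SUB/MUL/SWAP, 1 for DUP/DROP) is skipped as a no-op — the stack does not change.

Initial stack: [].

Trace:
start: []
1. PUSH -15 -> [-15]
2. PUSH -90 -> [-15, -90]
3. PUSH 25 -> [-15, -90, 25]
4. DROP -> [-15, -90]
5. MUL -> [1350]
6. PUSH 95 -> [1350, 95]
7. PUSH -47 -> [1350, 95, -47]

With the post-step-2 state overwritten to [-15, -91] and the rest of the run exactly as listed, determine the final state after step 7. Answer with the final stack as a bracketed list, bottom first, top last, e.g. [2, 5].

state after step 2 := [-15, -91]
3. PUSH 25 -> [-15, -91, 25]
4. DROP -> [-15, -91]
5. MUL -> [1365]
6. PUSH 95 -> [1365, 95]
7. PUSH -47 -> [1365, 95, -47]

[1365, 95, -47]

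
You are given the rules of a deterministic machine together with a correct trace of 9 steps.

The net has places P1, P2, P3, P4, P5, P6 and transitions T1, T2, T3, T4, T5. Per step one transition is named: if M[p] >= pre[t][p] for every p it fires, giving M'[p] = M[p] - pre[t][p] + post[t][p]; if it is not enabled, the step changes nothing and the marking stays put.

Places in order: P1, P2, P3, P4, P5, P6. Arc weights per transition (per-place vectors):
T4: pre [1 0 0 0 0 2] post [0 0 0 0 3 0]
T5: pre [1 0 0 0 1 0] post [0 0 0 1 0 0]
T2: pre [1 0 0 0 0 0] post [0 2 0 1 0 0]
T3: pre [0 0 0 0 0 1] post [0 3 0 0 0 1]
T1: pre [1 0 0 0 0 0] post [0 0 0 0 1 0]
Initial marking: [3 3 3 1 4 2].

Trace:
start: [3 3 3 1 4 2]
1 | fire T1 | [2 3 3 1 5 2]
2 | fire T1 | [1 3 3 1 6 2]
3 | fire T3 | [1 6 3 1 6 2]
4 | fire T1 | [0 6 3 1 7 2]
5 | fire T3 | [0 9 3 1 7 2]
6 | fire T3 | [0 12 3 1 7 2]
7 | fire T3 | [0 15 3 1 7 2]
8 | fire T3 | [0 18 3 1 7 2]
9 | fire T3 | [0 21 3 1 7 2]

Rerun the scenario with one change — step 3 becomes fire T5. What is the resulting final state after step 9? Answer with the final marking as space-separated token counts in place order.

(re-executing from step 3 with the substitution; state before step 3: [1 3 3 1 6 2])
3 | fire T5 | [0 3 3 2 5 2]
4 | fire T1 | [0 3 3 2 5 2]
5 | fire T3 | [0 6 3 2 5 2]
6 | fire T3 | [0 9 3 2 5 2]
7 | fire T3 | [0 12 3 2 5 2]
8 | fire T3 | [0 15 3 2 5 2]
9 | fire T3 | [0 18 3 2 5 2]

0 18 3 2 5 2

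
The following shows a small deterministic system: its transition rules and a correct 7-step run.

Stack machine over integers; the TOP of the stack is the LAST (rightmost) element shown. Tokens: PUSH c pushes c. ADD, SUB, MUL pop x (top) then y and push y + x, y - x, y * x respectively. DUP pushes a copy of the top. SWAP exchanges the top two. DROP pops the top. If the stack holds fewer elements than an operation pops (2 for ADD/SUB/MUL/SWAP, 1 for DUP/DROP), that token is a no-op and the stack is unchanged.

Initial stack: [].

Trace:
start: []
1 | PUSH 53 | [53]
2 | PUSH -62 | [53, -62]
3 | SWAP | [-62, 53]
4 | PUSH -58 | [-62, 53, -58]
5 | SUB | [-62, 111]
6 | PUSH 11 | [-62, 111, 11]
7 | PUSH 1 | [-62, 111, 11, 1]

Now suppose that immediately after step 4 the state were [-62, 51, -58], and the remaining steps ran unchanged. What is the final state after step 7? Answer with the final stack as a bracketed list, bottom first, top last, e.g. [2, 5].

state after step 4 := [-62, 51, -58]
5 | SUB | [-62, 109]
6 | PUSH 11 | [-62, 109, 11]
7 | PUSH 1 | [-62, 109, 11, 1]

[-62, 109, 11, 1]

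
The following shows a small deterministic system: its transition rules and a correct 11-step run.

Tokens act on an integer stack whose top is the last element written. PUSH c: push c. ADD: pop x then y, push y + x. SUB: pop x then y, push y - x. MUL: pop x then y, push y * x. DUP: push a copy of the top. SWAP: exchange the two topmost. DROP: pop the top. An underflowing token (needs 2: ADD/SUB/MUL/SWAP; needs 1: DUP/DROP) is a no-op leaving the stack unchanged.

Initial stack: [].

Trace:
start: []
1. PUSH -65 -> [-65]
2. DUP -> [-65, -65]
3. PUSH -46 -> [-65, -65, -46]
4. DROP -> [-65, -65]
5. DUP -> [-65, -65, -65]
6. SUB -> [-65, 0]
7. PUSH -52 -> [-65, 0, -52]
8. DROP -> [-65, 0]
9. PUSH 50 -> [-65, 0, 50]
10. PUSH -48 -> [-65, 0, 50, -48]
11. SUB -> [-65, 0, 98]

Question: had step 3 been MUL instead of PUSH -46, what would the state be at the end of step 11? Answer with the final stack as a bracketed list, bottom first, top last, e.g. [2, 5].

[98]

(re-executing from step 3 with the substitution; state before step 3: [-65, -65])
3. MUL -> [4225]
4. DROP -> []
5. DUP -> []
6. SUB -> []
7. PUSH -52 -> [-52]
8. DROP -> []
9. PUSH 50 -> [50]
10. PUSH -48 -> [50, -48]
11. SUB -> [98]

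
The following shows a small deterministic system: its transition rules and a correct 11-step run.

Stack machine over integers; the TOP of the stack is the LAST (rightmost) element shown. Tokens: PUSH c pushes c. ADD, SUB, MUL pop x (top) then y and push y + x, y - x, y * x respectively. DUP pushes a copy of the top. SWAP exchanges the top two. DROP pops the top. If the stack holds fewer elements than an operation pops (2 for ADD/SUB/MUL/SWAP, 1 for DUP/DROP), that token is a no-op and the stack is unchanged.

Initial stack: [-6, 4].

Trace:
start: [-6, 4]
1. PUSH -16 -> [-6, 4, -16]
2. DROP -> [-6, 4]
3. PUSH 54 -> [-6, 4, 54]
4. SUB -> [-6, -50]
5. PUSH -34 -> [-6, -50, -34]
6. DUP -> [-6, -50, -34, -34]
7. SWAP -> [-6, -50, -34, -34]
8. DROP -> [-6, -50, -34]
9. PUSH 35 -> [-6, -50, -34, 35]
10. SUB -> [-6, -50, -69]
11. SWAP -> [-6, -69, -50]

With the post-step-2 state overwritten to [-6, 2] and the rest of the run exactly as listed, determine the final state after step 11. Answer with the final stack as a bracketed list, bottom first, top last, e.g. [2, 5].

state after step 2 := [-6, 2]
3. PUSH 54 -> [-6, 2, 54]
4. SUB -> [-6, -52]
5. PUSH -34 -> [-6, -52, -34]
6. DUP -> [-6, -52, -34, -34]
7. SWAP -> [-6, -52, -34, -34]
8. DROP -> [-6, -52, -34]
9. PUSH 35 -> [-6, -52, -34, 35]
10. SUB -> [-6, -52, -69]
11. SWAP -> [-6, -69, -52]

[-6, -69, -52]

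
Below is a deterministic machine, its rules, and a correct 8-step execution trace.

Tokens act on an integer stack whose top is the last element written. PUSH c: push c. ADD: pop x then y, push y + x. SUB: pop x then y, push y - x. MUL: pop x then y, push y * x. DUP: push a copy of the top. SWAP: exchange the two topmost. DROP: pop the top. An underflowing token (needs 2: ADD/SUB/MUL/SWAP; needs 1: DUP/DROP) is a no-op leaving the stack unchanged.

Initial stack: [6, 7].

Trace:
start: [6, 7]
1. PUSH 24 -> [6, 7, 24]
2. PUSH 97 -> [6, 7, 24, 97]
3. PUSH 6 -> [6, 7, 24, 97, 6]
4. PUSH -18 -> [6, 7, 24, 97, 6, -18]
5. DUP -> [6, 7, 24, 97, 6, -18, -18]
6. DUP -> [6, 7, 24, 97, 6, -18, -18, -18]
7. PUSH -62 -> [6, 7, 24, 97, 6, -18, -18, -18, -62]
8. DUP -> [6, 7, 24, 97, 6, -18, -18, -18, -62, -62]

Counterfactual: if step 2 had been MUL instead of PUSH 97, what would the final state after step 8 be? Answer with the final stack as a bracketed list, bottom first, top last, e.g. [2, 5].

[6, 168, 6, -18, -18, -18, -62, -62]

(re-executing from step 2 with the substitution; state before step 2: [6, 7, 24])
2. MUL -> [6, 168]
3. PUSH 6 -> [6, 168, 6]
4. PUSH -18 -> [6, 168, 6, -18]
5. DUP -> [6, 168, 6, -18, -18]
6. DUP -> [6, 168, 6, -18, -18, -18]
7. PUSH -62 -> [6, 168, 6, -18, -18, -18, -62]
8. DUP -> [6, 168, 6, -18, -18, -18, -62, -62]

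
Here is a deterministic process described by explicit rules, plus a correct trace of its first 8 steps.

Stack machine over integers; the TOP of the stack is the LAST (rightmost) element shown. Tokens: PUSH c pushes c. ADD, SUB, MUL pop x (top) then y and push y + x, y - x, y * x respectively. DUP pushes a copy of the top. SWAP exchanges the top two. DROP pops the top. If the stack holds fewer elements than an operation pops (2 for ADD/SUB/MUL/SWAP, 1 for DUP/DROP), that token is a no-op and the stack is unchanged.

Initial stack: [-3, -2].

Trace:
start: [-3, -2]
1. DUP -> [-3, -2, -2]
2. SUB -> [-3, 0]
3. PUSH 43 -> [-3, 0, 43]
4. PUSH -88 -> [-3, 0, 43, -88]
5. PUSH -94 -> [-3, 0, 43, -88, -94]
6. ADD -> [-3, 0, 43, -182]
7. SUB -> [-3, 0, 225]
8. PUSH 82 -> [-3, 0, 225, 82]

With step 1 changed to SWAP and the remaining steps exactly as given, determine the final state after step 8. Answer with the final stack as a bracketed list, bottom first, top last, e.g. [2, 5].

[1, 225, 82]

(re-executing from step 1 with the substitution; state before step 1: [-3, -2])
1. SWAP -> [-2, -3]
2. SUB -> [1]
3. PUSH 43 -> [1, 43]
4. PUSH -88 -> [1, 43, -88]
5. PUSH -94 -> [1, 43, -88, -94]
6. ADD -> [1, 43, -182]
7. SUB -> [1, 225]
8. PUSH 82 -> [1, 225, 82]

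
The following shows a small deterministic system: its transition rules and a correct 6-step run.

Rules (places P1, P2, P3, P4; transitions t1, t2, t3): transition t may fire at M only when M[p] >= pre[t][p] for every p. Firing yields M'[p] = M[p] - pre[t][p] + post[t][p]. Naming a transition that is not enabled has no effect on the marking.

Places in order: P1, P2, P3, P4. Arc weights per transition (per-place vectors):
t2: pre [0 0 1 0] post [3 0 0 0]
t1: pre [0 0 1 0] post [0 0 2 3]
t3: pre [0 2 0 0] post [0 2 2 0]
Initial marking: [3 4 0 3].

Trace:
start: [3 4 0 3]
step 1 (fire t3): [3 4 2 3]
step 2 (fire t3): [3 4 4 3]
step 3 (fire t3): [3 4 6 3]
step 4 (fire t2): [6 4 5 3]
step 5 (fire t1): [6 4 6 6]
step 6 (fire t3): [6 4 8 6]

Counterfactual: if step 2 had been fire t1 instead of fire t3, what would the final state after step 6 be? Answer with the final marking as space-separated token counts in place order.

6 4 7 9

(re-executing from step 2 with the substitution; state before step 2: [3 4 2 3])
step 2 (fire t1): [3 4 3 6]
step 3 (fire t3): [3 4 5 6]
step 4 (fire t2): [6 4 4 6]
step 5 (fire t1): [6 4 5 9]
step 6 (fire t3): [6 4 7 9]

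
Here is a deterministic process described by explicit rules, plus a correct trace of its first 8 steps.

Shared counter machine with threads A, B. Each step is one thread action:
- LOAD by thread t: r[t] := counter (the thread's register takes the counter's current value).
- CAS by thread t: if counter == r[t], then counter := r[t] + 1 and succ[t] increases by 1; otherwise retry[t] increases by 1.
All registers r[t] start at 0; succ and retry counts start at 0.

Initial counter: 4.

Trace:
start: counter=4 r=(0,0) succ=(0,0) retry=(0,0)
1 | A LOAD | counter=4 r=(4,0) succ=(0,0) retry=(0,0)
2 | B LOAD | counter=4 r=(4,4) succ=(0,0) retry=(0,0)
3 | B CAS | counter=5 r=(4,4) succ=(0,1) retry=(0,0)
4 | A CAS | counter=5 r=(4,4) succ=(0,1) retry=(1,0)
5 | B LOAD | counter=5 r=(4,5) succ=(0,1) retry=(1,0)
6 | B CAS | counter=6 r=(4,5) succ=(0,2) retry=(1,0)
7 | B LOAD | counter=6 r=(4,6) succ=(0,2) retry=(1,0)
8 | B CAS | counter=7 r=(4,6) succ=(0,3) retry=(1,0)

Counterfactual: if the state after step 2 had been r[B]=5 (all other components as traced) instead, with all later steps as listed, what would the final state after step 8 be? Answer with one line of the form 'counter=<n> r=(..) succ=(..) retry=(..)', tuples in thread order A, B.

state after step 2 := counter=4 r=(4,5) succ=(0,0) retry=(0,0)
3 | B CAS | counter=4 r=(4,5) succ=(0,0) retry=(0,1)
4 | A CAS | counter=5 r=(4,5) succ=(1,0) retry=(0,1)
5 | B LOAD | counter=5 r=(4,5) succ=(1,0) retry=(0,1)
6 | B CAS | counter=6 r=(4,5) succ=(1,1) retry=(0,1)
7 | B LOAD | counter=6 r=(4,6) succ=(1,1) retry=(0,1)
8 | B CAS | counter=7 r=(4,6) succ=(1,2) retry=(0,1)

counter=7 r=(4,6) succ=(1,2) retry=(0,1)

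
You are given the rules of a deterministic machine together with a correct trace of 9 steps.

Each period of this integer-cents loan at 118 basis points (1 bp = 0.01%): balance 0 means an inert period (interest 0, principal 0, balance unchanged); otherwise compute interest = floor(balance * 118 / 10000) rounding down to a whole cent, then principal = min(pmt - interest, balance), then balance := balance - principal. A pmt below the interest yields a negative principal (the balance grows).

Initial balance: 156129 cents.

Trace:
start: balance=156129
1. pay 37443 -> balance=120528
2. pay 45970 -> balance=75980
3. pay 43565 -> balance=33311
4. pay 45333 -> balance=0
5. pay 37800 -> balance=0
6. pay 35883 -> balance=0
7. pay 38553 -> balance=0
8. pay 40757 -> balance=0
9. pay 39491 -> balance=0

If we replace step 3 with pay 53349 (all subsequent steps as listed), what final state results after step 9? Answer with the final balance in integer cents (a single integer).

0

(re-executing from step 3 with the substitution; state before step 3: balance=75980)
3. pay 53349 -> balance=23527
4. pay 45333 -> balance=0
5. pay 37800 -> balance=0
6. pay 35883 -> balance=0
7. pay 38553 -> balance=0
8. pay 40757 -> balance=0
9. pay 39491 -> balance=0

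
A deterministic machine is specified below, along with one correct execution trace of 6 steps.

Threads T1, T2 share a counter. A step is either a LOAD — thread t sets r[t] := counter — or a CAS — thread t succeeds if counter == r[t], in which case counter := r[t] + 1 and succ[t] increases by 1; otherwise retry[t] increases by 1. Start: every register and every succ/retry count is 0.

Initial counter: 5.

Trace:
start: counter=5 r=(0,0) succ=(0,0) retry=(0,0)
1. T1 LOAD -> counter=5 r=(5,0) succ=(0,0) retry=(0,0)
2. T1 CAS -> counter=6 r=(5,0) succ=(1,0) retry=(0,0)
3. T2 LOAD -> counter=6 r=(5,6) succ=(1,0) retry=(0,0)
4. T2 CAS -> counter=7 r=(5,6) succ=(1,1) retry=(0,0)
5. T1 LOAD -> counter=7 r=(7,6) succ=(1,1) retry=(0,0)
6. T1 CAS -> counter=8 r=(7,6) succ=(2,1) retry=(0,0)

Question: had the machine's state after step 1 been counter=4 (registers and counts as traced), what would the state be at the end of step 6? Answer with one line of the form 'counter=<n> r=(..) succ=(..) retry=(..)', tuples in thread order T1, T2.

counter=6 r=(5,4) succ=(1,1) retry=(1,0)

state after step 1 := counter=4 r=(5,0) succ=(0,0) retry=(0,0)
2. T1 CAS -> counter=4 r=(5,0) succ=(0,0) retry=(1,0)
3. T2 LOAD -> counter=4 r=(5,4) succ=(0,0) retry=(1,0)
4. T2 CAS -> counter=5 r=(5,4) succ=(0,1) retry=(1,0)
5. T1 LOAD -> counter=5 r=(5,4) succ=(0,1) retry=(1,0)
6. T1 CAS -> counter=6 r=(5,4) succ=(1,1) retry=(1,0)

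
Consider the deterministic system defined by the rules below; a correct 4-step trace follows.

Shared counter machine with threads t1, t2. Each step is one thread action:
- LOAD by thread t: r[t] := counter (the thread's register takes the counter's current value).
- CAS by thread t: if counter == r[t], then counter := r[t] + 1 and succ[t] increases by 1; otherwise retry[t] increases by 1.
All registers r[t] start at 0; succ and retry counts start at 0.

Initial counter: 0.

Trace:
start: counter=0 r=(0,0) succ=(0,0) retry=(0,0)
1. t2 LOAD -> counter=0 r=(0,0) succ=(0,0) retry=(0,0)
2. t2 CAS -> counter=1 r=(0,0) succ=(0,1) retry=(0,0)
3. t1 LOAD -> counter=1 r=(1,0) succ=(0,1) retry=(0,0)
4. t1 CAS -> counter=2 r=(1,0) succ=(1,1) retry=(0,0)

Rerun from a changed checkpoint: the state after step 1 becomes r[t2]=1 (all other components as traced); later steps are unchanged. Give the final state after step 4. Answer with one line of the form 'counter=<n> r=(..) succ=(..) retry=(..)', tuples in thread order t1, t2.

state after step 1 := counter=0 r=(0,1) succ=(0,0) retry=(0,0)
2. t2 CAS -> counter=0 r=(0,1) succ=(0,0) retry=(0,1)
3. t1 LOAD -> counter=0 r=(0,1) succ=(0,0) retry=(0,1)
4. t1 CAS -> counter=1 r=(0,1) succ=(1,0) retry=(0,1)

counter=1 r=(0,1) succ=(1,0) retry=(0,1)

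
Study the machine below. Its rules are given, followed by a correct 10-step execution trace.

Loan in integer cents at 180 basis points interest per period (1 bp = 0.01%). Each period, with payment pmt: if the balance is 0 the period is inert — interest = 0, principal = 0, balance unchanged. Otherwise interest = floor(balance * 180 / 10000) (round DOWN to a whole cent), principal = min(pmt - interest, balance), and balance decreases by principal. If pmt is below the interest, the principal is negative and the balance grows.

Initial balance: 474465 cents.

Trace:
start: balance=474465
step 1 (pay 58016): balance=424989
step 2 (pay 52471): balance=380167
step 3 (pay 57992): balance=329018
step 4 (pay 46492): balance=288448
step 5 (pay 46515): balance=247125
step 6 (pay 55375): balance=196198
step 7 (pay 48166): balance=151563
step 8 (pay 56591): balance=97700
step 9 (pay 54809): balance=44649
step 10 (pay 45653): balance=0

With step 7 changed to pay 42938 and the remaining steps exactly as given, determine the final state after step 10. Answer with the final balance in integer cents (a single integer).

(re-executing from step 7 with the substitution; state before step 7: balance=196198)
step 7 (pay 42938): balance=156791
step 8 (pay 56591): balance=103022
step 9 (pay 54809): balance=50067
step 10 (pay 45653): balance=5315

5315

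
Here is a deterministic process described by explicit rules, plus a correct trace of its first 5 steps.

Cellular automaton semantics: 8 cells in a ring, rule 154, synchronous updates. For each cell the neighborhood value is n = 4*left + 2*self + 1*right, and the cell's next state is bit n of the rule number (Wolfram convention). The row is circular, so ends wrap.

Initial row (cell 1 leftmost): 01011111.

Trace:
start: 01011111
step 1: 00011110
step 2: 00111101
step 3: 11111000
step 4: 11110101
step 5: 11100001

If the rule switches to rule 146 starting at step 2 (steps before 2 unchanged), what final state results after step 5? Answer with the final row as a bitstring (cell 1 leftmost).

(re-executing steps 2..5 under rule 146; state before step 2: 00011110)
step 2: 00101101
step 3: 11000000
step 4: 00100001
step 5: 11010010

11010010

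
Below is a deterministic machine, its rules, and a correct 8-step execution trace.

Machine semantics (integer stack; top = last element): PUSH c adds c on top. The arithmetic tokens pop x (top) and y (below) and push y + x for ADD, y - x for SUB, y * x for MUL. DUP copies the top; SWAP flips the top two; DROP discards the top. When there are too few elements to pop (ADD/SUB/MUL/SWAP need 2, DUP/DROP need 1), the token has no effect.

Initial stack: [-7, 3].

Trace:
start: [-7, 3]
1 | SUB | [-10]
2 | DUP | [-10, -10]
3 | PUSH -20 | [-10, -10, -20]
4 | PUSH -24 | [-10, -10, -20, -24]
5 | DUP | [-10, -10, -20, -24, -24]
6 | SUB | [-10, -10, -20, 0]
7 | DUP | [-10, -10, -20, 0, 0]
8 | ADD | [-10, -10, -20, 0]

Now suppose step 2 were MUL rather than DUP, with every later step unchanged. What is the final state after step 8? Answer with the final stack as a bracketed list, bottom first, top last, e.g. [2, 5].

[-10, -20, 0]

(re-executing from step 2 with the substitution; state before step 2: [-10])
2 | MUL | [-10]
3 | PUSH -20 | [-10, -20]
4 | PUSH -24 | [-10, -20, -24]
5 | DUP | [-10, -20, -24, -24]
6 | SUB | [-10, -20, 0]
7 | DUP | [-10, -20, 0, 0]
8 | ADD | [-10, -20, 0]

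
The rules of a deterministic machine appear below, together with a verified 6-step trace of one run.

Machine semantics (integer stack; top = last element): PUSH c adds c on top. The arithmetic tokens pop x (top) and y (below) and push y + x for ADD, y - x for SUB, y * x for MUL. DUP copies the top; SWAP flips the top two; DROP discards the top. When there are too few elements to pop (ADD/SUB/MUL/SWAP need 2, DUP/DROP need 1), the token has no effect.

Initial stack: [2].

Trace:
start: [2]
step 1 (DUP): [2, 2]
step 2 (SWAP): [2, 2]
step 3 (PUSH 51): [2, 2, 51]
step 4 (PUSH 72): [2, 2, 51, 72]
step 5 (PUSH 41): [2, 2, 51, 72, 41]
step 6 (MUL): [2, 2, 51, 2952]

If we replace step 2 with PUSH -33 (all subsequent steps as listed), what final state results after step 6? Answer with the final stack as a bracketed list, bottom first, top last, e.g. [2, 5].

[2, 2, -33, 51, 2952]

(re-executing from step 2 with the substitution; state before step 2: [2, 2])
step 2 (PUSH -33): [2, 2, -33]
step 3 (PUSH 51): [2, 2, -33, 51]
step 4 (PUSH 72): [2, 2, -33, 51, 72]
step 5 (PUSH 41): [2, 2, -33, 51, 72, 41]
step 6 (MUL): [2, 2, -33, 51, 2952]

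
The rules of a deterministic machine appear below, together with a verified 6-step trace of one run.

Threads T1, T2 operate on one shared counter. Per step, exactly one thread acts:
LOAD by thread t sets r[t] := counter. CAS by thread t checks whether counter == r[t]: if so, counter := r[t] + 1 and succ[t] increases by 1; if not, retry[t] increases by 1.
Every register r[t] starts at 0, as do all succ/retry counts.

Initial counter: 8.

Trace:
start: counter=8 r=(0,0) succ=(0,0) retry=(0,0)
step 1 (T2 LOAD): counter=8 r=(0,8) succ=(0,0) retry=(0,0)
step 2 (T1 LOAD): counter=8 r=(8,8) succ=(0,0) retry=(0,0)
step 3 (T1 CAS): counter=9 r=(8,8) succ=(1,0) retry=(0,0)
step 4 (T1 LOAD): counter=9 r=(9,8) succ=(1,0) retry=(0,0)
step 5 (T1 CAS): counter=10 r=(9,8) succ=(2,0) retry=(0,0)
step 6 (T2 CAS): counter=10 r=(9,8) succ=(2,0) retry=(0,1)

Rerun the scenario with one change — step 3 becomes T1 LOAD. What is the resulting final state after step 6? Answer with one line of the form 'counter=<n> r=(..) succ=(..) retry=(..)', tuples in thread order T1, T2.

(re-executing from step 3 with the substitution; state before step 3: counter=8 r=(8,8) succ=(0,0) retry=(0,0))
step 3 (T1 LOAD): counter=8 r=(8,8) succ=(0,0) retry=(0,0)
step 4 (T1 LOAD): counter=8 r=(8,8) succ=(0,0) retry=(0,0)
step 5 (T1 CAS): counter=9 r=(8,8) succ=(1,0) retry=(0,0)
step 6 (T2 CAS): counter=9 r=(8,8) succ=(1,0) retry=(0,1)

counter=9 r=(8,8) succ=(1,0) retry=(0,1)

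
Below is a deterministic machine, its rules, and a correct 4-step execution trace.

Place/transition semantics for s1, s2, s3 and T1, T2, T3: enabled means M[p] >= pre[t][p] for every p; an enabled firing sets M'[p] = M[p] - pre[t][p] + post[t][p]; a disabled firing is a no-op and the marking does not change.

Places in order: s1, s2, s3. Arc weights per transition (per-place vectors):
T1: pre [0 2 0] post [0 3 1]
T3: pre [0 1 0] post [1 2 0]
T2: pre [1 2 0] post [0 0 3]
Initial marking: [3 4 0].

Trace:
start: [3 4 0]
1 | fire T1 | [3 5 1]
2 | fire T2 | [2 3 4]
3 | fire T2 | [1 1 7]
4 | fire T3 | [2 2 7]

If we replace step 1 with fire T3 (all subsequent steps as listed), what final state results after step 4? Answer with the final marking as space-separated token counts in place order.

(re-executing from step 1 with the substitution; state before step 1: [3 4 0])
1 | fire T3 | [4 5 0]
2 | fire T2 | [3 3 3]
3 | fire T2 | [2 1 6]
4 | fire T3 | [3 2 6]

3 2 6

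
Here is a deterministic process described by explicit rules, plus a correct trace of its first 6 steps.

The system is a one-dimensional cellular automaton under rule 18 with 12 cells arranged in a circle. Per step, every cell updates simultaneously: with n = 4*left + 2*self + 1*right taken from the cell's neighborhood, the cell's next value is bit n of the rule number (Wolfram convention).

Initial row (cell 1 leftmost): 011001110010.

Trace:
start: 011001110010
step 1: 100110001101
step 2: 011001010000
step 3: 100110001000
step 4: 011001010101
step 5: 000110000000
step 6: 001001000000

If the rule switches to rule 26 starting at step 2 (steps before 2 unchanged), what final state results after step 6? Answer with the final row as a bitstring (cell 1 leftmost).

(re-executing steps 2..6 under rule 26; state before step 2: 100110001101)
step 2: 011101011001
step 3: 010000010110
step 4: 101000100101
step 5: 000101011001
step 6: 101000010110

101000010110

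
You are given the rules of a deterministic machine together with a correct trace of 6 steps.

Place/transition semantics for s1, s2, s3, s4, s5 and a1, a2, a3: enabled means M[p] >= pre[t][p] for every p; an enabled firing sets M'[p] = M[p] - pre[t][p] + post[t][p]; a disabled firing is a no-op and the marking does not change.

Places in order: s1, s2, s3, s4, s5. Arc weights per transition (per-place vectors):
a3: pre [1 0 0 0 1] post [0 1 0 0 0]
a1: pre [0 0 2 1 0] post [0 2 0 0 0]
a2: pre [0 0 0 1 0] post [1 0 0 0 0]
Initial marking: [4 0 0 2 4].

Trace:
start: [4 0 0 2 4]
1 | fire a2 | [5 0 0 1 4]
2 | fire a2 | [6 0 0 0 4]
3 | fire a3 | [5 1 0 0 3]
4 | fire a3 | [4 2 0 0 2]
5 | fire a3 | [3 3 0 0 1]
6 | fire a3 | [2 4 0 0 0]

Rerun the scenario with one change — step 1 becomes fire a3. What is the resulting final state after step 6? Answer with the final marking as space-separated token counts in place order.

1 4 0 1 0

(re-executing from step 1 with the substitution; state before step 1: [4 0 0 2 4])
1 | fire a3 | [3 1 0 2 3]
2 | fire a2 | [4 1 0 1 3]
3 | fire a3 | [3 2 0 1 2]
4 | fire a3 | [2 3 0 1 1]
5 | fire a3 | [1 4 0 1 0]
6 | fire a3 | [1 4 0 1 0]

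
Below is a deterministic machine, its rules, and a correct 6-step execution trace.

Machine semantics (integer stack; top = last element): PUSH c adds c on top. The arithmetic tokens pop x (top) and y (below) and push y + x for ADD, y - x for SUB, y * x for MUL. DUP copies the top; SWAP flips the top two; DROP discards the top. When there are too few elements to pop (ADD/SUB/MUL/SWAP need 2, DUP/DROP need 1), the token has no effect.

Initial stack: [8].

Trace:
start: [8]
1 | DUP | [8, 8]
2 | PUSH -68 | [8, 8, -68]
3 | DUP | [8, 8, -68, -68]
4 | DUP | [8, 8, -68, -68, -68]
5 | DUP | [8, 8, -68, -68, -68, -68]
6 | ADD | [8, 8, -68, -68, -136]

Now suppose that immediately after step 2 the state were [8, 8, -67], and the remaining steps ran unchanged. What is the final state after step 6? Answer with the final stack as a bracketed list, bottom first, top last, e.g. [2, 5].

[8, 8, -67, -67, -134]

state after step 2 := [8, 8, -67]
3 | DUP | [8, 8, -67, -67]
4 | DUP | [8, 8, -67, -67, -67]
5 | DUP | [8, 8, -67, -67, -67, -67]
6 | ADD | [8, 8, -67, -67, -134]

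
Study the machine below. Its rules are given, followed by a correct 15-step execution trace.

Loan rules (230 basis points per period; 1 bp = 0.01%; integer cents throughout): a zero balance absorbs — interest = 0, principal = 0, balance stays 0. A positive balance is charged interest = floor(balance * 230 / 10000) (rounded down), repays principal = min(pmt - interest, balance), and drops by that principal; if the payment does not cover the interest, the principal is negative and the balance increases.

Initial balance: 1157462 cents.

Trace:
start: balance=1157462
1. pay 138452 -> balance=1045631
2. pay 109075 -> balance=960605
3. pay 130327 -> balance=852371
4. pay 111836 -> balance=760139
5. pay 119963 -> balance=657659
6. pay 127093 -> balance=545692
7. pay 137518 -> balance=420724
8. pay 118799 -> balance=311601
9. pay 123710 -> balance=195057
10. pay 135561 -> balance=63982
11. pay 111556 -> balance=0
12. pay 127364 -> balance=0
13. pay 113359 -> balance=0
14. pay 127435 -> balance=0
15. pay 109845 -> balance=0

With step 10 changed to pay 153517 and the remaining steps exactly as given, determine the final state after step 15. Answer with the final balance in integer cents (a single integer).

(re-executing from step 10 with the substitution; state before step 10: balance=195057)
10. pay 153517 -> balance=46026
11. pay 111556 -> balance=0
12. pay 127364 -> balance=0
13. pay 113359 -> balance=0
14. pay 127435 -> balance=0
15. pay 109845 -> balance=0

0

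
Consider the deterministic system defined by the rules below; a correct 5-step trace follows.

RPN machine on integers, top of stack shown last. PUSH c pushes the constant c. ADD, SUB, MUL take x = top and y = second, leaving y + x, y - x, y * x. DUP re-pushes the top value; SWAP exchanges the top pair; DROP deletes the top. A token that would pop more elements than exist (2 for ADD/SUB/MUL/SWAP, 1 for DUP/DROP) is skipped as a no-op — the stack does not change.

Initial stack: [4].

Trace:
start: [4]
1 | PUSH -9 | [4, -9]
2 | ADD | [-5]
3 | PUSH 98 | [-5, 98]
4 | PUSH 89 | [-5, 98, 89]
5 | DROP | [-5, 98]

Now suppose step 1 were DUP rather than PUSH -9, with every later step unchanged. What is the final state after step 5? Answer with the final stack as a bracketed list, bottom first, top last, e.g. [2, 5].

(re-executing from step 1 with the substitution; state before step 1: [4])
1 | DUP | [4, 4]
2 | ADD | [8]
3 | PUSH 98 | [8, 98]
4 | PUSH 89 | [8, 98, 89]
5 | DROP | [8, 98]

[8, 98]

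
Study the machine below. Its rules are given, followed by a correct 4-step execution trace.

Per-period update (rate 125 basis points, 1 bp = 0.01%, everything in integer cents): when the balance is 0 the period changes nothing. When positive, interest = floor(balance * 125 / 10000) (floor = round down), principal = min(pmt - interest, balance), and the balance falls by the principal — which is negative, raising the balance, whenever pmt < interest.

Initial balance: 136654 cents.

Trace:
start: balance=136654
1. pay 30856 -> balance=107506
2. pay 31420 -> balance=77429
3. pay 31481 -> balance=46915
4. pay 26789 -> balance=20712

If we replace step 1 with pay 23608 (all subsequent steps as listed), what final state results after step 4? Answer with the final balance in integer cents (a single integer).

(re-executing from step 1 with the substitution; state before step 1: balance=136654)
1. pay 23608 -> balance=114754
2. pay 31420 -> balance=84768
3. pay 31481 -> balance=54346
4. pay 26789 -> balance=28236

28236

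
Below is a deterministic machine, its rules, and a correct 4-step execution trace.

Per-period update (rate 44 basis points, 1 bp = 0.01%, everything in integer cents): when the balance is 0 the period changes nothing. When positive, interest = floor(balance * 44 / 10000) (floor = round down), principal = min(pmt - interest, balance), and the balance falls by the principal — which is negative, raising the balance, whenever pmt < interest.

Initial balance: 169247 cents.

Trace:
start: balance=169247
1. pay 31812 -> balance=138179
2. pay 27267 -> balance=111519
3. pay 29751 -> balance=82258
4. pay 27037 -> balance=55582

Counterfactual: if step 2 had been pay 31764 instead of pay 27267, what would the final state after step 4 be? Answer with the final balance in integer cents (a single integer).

51046

(re-executing from step 2 with the substitution; state before step 2: balance=138179)
2. pay 31764 -> balance=107022
3. pay 29751 -> balance=77741
4. pay 27037 -> balance=51046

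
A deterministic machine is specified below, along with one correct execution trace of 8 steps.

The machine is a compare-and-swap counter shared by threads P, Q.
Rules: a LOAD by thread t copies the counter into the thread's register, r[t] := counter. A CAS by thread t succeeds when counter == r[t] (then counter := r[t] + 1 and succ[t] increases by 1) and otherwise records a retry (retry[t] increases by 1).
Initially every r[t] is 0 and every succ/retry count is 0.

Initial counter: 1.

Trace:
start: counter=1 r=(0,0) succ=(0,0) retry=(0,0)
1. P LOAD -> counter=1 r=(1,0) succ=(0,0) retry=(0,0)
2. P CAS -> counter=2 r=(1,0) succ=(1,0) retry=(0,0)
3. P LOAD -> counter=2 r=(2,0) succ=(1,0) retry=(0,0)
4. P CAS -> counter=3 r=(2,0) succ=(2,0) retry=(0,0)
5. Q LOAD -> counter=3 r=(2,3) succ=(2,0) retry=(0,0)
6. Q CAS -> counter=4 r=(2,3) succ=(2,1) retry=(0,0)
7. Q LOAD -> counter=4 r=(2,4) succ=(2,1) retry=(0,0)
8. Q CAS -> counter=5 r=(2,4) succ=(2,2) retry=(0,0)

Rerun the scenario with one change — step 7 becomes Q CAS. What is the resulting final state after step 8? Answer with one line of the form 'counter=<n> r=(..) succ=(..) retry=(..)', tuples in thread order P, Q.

counter=4 r=(2,3) succ=(2,1) retry=(0,2)

(re-executing from step 7 with the substitution; state before step 7: counter=4 r=(2,3) succ=(2,1) retry=(0,0))
7. Q CAS -> counter=4 r=(2,3) succ=(2,1) retry=(0,1)
8. Q CAS -> counter=4 r=(2,3) succ=(2,1) retry=(0,2)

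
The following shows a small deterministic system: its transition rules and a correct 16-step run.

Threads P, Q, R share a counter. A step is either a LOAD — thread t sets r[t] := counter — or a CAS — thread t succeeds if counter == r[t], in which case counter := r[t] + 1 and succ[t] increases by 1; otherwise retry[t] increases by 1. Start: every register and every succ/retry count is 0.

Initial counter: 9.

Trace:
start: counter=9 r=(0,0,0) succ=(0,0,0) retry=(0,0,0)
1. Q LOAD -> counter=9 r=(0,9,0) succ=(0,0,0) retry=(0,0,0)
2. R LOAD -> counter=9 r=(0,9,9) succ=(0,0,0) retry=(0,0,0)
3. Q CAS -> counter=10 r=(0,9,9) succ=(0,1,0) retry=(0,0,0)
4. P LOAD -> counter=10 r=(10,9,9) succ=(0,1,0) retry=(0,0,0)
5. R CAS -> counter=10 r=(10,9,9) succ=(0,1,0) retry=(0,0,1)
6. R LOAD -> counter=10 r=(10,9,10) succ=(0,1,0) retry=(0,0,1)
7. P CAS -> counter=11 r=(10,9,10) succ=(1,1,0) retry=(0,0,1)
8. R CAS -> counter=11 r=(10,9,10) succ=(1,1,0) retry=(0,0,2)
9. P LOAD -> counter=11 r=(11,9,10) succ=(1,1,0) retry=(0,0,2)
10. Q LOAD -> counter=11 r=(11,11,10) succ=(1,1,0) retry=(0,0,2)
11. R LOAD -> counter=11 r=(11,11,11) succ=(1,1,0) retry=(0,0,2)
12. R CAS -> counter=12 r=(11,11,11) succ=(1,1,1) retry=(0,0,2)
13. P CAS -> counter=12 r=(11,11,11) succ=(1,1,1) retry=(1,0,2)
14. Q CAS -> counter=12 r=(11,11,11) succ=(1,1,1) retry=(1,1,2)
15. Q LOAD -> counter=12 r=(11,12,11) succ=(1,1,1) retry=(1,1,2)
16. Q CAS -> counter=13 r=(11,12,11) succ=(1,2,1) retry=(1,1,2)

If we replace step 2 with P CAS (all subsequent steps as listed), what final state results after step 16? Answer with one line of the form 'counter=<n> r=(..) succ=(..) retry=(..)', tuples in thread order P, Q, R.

(re-executing from step 2 with the substitution; state before step 2: counter=9 r=(0,9,0) succ=(0,0,0) retry=(0,0,0))
2. P CAS -> counter=9 r=(0,9,0) succ=(0,0,0) retry=(1,0,0)
3. Q CAS -> counter=10 r=(0,9,0) succ=(0,1,0) retry=(1,0,0)
4. P LOAD -> counter=10 r=(10,9,0) succ=(0,1,0) retry=(1,0,0)
5. R CAS -> counter=10 r=(10,9,0) succ=(0,1,0) retry=(1,0,1)
6. R LOAD -> counter=10 r=(10,9,10) succ=(0,1,0) retry=(1,0,1)
7. P CAS -> counter=11 r=(10,9,10) succ=(1,1,0) retry=(1,0,1)
8. R CAS -> counter=11 r=(10,9,10) succ=(1,1,0) retry=(1,0,2)
9. P LOAD -> counter=11 r=(11,9,10) succ=(1,1,0) retry=(1,0,2)
10. Q LOAD -> counter=11 r=(11,11,10) succ=(1,1,0) retry=(1,0,2)
11. R LOAD -> counter=11 r=(11,11,11) succ=(1,1,0) retry=(1,0,2)
12. R CAS -> counter=12 r=(11,11,11) succ=(1,1,1) retry=(1,0,2)
13. P CAS -> counter=12 r=(11,11,11) succ=(1,1,1) retry=(2,0,2)
14. Q CAS -> counter=12 r=(11,11,11) succ=(1,1,1) retry=(2,1,2)
15. Q LOAD -> counter=12 r=(11,12,11) succ=(1,1,1) retry=(2,1,2)
16. Q CAS -> counter=13 r=(11,12,11) succ=(1,2,1) retry=(2,1,2)

counter=13 r=(11,12,11) succ=(1,2,1) retry=(2,1,2)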